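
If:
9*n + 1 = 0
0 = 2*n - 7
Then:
No Solution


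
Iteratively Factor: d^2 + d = (d + 1)*(d)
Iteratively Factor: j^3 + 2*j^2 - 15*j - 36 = (j + 3)*(j^2 - j - 12) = (j - 4)*(j + 3)*(j + 3)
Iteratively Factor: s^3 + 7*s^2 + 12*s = (s + 3)*(s^2 + 4*s) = s*(s + 3)*(s + 4)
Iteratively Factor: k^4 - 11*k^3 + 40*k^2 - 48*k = (k - 4)*(k^3 - 7*k^2 + 12*k) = k*(k - 4)*(k^2 - 7*k + 12) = k*(k - 4)^2*(k - 3)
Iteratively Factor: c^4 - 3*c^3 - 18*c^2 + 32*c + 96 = (c + 2)*(c^3 - 5*c^2 - 8*c + 48) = (c - 4)*(c + 2)*(c^2 - c - 12) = (c - 4)*(c + 2)*(c + 3)*(c - 4)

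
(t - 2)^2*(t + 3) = t^3 - t^2 - 8*t + 12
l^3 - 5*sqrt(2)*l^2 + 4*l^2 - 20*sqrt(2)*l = l*(l + 4)*(l - 5*sqrt(2))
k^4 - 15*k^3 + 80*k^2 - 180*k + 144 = (k - 6)*(k - 4)*(k - 3)*(k - 2)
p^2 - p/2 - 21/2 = (p - 7/2)*(p + 3)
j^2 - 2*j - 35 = (j - 7)*(j + 5)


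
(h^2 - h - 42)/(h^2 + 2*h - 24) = (h - 7)/(h - 4)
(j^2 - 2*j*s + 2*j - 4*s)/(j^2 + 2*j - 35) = (j^2 - 2*j*s + 2*j - 4*s)/(j^2 + 2*j - 35)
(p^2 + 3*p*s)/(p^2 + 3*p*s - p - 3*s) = p/(p - 1)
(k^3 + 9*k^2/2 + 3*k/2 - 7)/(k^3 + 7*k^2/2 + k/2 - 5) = (2*k + 7)/(2*k + 5)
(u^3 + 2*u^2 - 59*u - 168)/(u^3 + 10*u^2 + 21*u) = (u - 8)/u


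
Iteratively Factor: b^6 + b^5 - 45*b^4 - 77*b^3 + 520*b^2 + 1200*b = (b - 5)*(b^5 + 6*b^4 - 15*b^3 - 152*b^2 - 240*b) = b*(b - 5)*(b^4 + 6*b^3 - 15*b^2 - 152*b - 240) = b*(b - 5)*(b + 4)*(b^3 + 2*b^2 - 23*b - 60) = b*(b - 5)*(b + 4)^2*(b^2 - 2*b - 15) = b*(b - 5)*(b + 3)*(b + 4)^2*(b - 5)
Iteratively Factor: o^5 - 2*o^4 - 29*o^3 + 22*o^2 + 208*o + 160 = (o - 4)*(o^4 + 2*o^3 - 21*o^2 - 62*o - 40) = (o - 4)*(o + 1)*(o^3 + o^2 - 22*o - 40) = (o - 4)*(o + 1)*(o + 2)*(o^2 - o - 20) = (o - 5)*(o - 4)*(o + 1)*(o + 2)*(o + 4)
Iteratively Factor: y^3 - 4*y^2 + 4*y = (y - 2)*(y^2 - 2*y) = (y - 2)^2*(y)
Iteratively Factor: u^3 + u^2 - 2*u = (u + 2)*(u^2 - u) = u*(u + 2)*(u - 1)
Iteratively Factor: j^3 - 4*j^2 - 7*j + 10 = (j + 2)*(j^2 - 6*j + 5) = (j - 5)*(j + 2)*(j - 1)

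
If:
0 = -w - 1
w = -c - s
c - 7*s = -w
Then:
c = 1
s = 0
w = -1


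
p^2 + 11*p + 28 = (p + 4)*(p + 7)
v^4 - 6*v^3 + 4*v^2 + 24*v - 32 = (v - 4)*(v - 2)^2*(v + 2)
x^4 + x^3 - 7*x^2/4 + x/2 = x*(x - 1/2)^2*(x + 2)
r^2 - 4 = (r - 2)*(r + 2)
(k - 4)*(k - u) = k^2 - k*u - 4*k + 4*u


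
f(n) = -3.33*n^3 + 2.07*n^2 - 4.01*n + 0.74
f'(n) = -9.99*n^2 + 4.14*n - 4.01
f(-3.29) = 154.92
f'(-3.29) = -125.76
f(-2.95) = 116.07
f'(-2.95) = -103.16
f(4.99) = -381.48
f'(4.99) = -232.10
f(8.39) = -1853.86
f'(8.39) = -672.49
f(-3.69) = 211.03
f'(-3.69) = -155.31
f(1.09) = -5.48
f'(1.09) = -11.37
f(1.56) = -13.12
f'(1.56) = -21.86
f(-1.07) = 11.48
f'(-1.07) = -19.88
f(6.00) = -668.08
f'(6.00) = -338.81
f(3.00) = -82.57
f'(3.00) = -81.50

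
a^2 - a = a*(a - 1)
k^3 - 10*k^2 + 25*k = k*(k - 5)^2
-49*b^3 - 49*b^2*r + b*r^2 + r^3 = (-7*b + r)*(b + r)*(7*b + r)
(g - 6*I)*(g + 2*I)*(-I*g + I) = -I*g^3 - 4*g^2 + I*g^2 + 4*g - 12*I*g + 12*I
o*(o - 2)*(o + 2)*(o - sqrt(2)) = o^4 - sqrt(2)*o^3 - 4*o^2 + 4*sqrt(2)*o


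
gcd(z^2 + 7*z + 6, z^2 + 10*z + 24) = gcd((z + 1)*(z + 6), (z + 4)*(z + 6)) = z + 6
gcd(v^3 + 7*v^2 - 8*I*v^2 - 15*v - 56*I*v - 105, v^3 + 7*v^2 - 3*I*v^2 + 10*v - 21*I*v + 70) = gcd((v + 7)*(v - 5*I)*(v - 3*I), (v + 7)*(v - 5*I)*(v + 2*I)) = v^2 + v*(7 - 5*I) - 35*I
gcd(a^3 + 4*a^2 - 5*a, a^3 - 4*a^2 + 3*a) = a^2 - a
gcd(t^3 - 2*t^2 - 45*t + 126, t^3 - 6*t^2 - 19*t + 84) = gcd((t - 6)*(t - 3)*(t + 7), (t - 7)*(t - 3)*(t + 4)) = t - 3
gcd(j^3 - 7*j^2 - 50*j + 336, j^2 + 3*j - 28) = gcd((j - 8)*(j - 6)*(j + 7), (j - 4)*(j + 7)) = j + 7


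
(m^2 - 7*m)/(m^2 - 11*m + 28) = m/(m - 4)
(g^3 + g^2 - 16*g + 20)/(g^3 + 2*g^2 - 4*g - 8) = (g^2 + 3*g - 10)/(g^2 + 4*g + 4)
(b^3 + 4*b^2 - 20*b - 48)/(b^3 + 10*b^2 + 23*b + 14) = (b^2 + 2*b - 24)/(b^2 + 8*b + 7)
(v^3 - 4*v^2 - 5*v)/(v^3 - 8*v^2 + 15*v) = (v + 1)/(v - 3)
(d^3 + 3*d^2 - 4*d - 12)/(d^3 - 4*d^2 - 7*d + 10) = (d^2 + d - 6)/(d^2 - 6*d + 5)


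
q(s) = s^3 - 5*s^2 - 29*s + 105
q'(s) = 3*s^2 - 10*s - 29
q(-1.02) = 128.32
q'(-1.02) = -15.68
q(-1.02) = 128.32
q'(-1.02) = -15.68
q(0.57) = 87.03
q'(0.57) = -33.73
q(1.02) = 71.28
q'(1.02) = -36.08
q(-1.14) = 130.08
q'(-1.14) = -13.70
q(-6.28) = -157.75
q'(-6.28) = 152.12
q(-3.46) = 104.06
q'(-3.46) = 41.51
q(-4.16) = 67.12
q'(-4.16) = 64.52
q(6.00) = -33.00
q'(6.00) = 19.00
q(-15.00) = -3960.00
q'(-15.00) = 796.00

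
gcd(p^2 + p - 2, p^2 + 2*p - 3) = p - 1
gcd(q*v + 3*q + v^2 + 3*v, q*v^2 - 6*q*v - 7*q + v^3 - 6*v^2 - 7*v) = q + v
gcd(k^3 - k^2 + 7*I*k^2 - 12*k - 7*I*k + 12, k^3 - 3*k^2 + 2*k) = k - 1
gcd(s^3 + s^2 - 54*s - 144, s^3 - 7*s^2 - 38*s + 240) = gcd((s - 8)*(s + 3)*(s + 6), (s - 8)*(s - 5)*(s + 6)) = s^2 - 2*s - 48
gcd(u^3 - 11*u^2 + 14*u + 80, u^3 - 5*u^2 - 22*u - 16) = u^2 - 6*u - 16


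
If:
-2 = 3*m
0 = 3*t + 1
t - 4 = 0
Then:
No Solution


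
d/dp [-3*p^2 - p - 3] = -6*p - 1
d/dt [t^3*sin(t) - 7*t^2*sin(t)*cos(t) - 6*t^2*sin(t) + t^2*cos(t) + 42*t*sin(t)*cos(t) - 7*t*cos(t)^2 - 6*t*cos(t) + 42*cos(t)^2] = t^3*cos(t) + 2*t^2*sin(t) - 6*t^2*cos(t) - 7*t^2*cos(2*t) - 6*t*sin(t) + 2*t*cos(t) + 42*t*cos(2*t) - 21*sin(2*t) - 6*cos(t) - 7*cos(2*t)/2 - 7/2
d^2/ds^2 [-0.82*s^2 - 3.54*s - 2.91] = -1.64000000000000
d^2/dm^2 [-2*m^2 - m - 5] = -4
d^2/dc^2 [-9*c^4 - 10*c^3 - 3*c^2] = -108*c^2 - 60*c - 6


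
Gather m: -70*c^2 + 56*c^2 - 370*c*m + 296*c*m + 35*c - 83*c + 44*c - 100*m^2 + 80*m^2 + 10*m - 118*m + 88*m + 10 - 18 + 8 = -14*c^2 - 4*c - 20*m^2 + m*(-74*c - 20)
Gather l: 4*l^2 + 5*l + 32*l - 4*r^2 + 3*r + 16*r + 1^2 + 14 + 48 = 4*l^2 + 37*l - 4*r^2 + 19*r + 63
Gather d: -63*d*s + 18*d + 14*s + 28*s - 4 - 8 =d*(18 - 63*s) + 42*s - 12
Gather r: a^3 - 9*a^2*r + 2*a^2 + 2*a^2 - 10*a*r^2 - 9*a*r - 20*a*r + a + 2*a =a^3 + 4*a^2 - 10*a*r^2 + 3*a + r*(-9*a^2 - 29*a)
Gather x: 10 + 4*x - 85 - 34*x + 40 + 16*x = -14*x - 35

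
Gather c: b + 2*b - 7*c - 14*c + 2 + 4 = 3*b - 21*c + 6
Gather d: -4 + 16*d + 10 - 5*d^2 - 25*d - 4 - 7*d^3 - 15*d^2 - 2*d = -7*d^3 - 20*d^2 - 11*d + 2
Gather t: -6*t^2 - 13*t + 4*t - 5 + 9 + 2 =-6*t^2 - 9*t + 6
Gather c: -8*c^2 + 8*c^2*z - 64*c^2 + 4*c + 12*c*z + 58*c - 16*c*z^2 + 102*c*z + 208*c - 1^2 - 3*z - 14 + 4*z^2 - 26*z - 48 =c^2*(8*z - 72) + c*(-16*z^2 + 114*z + 270) + 4*z^2 - 29*z - 63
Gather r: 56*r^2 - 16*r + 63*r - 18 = 56*r^2 + 47*r - 18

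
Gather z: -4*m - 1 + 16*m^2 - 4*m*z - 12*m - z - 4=16*m^2 - 16*m + z*(-4*m - 1) - 5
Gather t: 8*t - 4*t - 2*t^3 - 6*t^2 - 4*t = -2*t^3 - 6*t^2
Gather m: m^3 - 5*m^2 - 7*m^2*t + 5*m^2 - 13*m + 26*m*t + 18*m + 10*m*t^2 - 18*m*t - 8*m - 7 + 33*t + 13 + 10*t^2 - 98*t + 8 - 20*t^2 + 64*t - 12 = m^3 - 7*m^2*t + m*(10*t^2 + 8*t - 3) - 10*t^2 - t + 2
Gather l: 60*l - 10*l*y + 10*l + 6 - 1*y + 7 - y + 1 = l*(70 - 10*y) - 2*y + 14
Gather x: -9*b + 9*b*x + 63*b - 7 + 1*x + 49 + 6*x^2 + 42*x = 54*b + 6*x^2 + x*(9*b + 43) + 42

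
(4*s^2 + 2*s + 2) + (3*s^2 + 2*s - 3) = 7*s^2 + 4*s - 1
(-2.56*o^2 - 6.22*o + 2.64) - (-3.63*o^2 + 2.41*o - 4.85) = 1.07*o^2 - 8.63*o + 7.49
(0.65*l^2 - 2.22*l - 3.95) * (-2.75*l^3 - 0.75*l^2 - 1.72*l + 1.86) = -1.7875*l^5 + 5.6175*l^4 + 11.4095*l^3 + 7.9899*l^2 + 2.6648*l - 7.347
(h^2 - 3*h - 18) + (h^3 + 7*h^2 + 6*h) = h^3 + 8*h^2 + 3*h - 18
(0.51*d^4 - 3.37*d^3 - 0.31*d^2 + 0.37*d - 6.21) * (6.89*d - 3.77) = 3.5139*d^5 - 25.142*d^4 + 10.569*d^3 + 3.718*d^2 - 44.1818*d + 23.4117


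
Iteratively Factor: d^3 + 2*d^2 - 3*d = (d)*(d^2 + 2*d - 3) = d*(d + 3)*(d - 1)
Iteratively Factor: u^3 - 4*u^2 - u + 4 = (u - 4)*(u^2 - 1) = (u - 4)*(u - 1)*(u + 1)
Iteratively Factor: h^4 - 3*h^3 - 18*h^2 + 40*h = (h)*(h^3 - 3*h^2 - 18*h + 40) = h*(h + 4)*(h^2 - 7*h + 10) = h*(h - 5)*(h + 4)*(h - 2)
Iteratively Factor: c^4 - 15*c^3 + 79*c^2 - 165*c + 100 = (c - 5)*(c^3 - 10*c^2 + 29*c - 20) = (c - 5)*(c - 4)*(c^2 - 6*c + 5) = (c - 5)^2*(c - 4)*(c - 1)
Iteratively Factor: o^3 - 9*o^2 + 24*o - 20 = (o - 2)*(o^2 - 7*o + 10) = (o - 5)*(o - 2)*(o - 2)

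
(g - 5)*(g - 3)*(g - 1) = g^3 - 9*g^2 + 23*g - 15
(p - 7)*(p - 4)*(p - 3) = p^3 - 14*p^2 + 61*p - 84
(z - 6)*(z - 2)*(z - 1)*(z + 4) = z^4 - 5*z^3 - 16*z^2 + 68*z - 48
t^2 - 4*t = t*(t - 4)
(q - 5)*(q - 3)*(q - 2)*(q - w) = q^4 - q^3*w - 10*q^3 + 10*q^2*w + 31*q^2 - 31*q*w - 30*q + 30*w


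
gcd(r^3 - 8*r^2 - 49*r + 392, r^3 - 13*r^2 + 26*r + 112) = r^2 - 15*r + 56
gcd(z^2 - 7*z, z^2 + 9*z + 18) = 1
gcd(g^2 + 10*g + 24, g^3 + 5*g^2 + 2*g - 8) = g + 4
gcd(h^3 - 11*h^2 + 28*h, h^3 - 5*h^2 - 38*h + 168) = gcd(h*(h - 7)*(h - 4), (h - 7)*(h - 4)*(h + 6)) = h^2 - 11*h + 28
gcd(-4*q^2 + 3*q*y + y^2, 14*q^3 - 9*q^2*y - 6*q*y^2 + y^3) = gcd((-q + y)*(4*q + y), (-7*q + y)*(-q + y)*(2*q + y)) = -q + y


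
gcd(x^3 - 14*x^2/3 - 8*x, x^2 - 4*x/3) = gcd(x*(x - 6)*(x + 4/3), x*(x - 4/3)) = x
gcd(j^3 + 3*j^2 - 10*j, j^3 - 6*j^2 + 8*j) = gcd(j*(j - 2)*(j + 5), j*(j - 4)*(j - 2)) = j^2 - 2*j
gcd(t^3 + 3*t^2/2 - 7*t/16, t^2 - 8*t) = t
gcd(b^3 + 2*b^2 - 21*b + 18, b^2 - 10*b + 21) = b - 3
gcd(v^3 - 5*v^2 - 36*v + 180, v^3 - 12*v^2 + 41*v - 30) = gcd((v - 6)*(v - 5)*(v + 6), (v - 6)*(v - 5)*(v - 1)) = v^2 - 11*v + 30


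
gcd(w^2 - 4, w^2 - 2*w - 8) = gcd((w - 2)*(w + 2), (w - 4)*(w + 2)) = w + 2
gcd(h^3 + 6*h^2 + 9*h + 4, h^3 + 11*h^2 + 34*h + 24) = h^2 + 5*h + 4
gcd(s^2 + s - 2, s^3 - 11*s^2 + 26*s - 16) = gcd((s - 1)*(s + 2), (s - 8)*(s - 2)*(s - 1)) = s - 1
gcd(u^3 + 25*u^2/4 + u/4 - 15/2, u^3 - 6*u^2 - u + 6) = u - 1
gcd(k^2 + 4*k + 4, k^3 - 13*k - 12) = 1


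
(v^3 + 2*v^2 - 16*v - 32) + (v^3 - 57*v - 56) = 2*v^3 + 2*v^2 - 73*v - 88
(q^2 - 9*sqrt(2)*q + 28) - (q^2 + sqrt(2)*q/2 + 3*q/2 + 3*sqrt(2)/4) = -19*sqrt(2)*q/2 - 3*q/2 - 3*sqrt(2)/4 + 28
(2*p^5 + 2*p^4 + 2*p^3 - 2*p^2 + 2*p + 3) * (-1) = -2*p^5 - 2*p^4 - 2*p^3 + 2*p^2 - 2*p - 3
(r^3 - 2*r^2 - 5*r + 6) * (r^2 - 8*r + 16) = r^5 - 10*r^4 + 27*r^3 + 14*r^2 - 128*r + 96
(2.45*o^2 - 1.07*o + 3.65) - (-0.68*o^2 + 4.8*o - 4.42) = 3.13*o^2 - 5.87*o + 8.07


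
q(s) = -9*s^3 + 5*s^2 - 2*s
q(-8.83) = 6603.69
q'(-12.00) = -4010.00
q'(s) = -27*s^2 + 10*s - 2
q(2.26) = -82.87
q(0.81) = -3.12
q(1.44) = -19.39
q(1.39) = -17.29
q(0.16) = -0.23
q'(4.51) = -506.08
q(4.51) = -732.92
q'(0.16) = -1.09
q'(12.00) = -3770.00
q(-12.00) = 16296.00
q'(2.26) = -117.31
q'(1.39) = -40.27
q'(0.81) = -11.61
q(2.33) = -91.36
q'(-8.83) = -2195.46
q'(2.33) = -125.28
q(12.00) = -14856.00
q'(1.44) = -43.59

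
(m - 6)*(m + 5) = m^2 - m - 30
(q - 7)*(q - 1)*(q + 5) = q^3 - 3*q^2 - 33*q + 35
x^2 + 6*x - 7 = (x - 1)*(x + 7)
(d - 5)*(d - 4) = d^2 - 9*d + 20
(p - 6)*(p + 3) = p^2 - 3*p - 18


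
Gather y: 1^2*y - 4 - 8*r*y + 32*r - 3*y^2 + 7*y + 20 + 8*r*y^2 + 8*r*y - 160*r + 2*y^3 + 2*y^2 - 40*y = -128*r + 2*y^3 + y^2*(8*r - 1) - 32*y + 16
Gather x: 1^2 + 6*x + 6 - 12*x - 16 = -6*x - 9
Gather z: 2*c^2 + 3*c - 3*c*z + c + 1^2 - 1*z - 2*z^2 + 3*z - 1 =2*c^2 + 4*c - 2*z^2 + z*(2 - 3*c)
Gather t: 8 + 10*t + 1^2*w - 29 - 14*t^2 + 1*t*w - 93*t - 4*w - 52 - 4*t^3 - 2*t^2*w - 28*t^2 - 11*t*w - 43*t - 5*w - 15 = -4*t^3 + t^2*(-2*w - 42) + t*(-10*w - 126) - 8*w - 88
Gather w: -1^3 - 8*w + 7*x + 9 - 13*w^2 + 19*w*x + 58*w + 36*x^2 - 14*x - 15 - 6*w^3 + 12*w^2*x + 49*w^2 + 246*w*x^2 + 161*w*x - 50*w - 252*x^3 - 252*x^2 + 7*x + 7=-6*w^3 + w^2*(12*x + 36) + w*(246*x^2 + 180*x) - 252*x^3 - 216*x^2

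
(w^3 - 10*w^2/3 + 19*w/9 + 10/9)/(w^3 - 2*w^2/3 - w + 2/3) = (9*w^3 - 30*w^2 + 19*w + 10)/(3*(3*w^3 - 2*w^2 - 3*w + 2))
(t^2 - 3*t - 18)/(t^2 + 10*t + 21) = (t - 6)/(t + 7)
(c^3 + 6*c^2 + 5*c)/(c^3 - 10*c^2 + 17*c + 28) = c*(c + 5)/(c^2 - 11*c + 28)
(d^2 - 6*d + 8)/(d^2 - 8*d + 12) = (d - 4)/(d - 6)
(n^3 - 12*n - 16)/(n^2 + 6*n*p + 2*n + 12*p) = (n^2 - 2*n - 8)/(n + 6*p)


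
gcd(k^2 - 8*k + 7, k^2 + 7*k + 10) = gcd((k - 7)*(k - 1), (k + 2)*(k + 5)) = 1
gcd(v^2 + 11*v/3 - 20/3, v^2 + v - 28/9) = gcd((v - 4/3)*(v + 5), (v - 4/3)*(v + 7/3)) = v - 4/3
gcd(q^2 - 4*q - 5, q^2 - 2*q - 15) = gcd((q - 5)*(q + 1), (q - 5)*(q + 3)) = q - 5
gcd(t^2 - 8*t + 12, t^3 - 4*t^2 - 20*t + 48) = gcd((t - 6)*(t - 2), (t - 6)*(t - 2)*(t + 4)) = t^2 - 8*t + 12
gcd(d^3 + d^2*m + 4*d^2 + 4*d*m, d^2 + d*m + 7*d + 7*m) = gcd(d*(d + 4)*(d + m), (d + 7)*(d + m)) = d + m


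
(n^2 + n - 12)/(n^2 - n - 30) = (-n^2 - n + 12)/(-n^2 + n + 30)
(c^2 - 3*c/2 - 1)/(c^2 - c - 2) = (c + 1/2)/(c + 1)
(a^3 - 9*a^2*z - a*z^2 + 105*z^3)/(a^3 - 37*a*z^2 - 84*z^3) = (a - 5*z)/(a + 4*z)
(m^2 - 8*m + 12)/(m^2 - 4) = (m - 6)/(m + 2)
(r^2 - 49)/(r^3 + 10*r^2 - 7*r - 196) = (r - 7)/(r^2 + 3*r - 28)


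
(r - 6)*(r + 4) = r^2 - 2*r - 24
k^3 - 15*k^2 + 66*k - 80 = (k - 8)*(k - 5)*(k - 2)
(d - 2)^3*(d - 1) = d^4 - 7*d^3 + 18*d^2 - 20*d + 8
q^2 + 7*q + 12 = (q + 3)*(q + 4)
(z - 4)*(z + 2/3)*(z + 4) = z^3 + 2*z^2/3 - 16*z - 32/3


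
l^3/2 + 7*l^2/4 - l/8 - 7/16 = (l/2 + 1/4)*(l - 1/2)*(l + 7/2)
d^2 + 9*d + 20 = (d + 4)*(d + 5)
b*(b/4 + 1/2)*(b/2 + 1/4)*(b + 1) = b^4/8 + 7*b^3/16 + 7*b^2/16 + b/8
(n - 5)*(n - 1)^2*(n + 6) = n^4 - n^3 - 31*n^2 + 61*n - 30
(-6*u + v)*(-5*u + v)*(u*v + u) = 30*u^3*v + 30*u^3 - 11*u^2*v^2 - 11*u^2*v + u*v^3 + u*v^2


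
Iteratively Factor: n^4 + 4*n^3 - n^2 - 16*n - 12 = (n + 1)*(n^3 + 3*n^2 - 4*n - 12) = (n + 1)*(n + 2)*(n^2 + n - 6) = (n - 2)*(n + 1)*(n + 2)*(n + 3)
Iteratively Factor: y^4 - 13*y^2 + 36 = (y - 3)*(y^3 + 3*y^2 - 4*y - 12) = (y - 3)*(y + 2)*(y^2 + y - 6) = (y - 3)*(y - 2)*(y + 2)*(y + 3)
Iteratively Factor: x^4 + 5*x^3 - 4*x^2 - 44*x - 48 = (x + 4)*(x^3 + x^2 - 8*x - 12) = (x + 2)*(x + 4)*(x^2 - x - 6) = (x + 2)^2*(x + 4)*(x - 3)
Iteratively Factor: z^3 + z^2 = (z)*(z^2 + z) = z*(z + 1)*(z)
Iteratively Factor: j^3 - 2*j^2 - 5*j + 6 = (j + 2)*(j^2 - 4*j + 3) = (j - 1)*(j + 2)*(j - 3)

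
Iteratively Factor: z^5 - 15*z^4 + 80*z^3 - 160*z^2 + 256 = (z - 4)*(z^4 - 11*z^3 + 36*z^2 - 16*z - 64) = (z - 4)^2*(z^3 - 7*z^2 + 8*z + 16) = (z - 4)^3*(z^2 - 3*z - 4) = (z - 4)^3*(z + 1)*(z - 4)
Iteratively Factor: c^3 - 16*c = (c + 4)*(c^2 - 4*c) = c*(c + 4)*(c - 4)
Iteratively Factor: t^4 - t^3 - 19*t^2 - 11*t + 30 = (t - 1)*(t^3 - 19*t - 30) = (t - 5)*(t - 1)*(t^2 + 5*t + 6) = (t - 5)*(t - 1)*(t + 2)*(t + 3)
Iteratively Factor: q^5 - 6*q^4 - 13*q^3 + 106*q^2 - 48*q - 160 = (q - 2)*(q^4 - 4*q^3 - 21*q^2 + 64*q + 80) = (q - 4)*(q - 2)*(q^3 - 21*q - 20) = (q - 4)*(q - 2)*(q + 1)*(q^2 - q - 20) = (q - 5)*(q - 4)*(q - 2)*(q + 1)*(q + 4)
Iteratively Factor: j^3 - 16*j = (j + 4)*(j^2 - 4*j) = (j - 4)*(j + 4)*(j)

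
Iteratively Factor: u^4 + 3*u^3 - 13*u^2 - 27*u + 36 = (u + 3)*(u^3 - 13*u + 12) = (u - 1)*(u + 3)*(u^2 + u - 12) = (u - 1)*(u + 3)*(u + 4)*(u - 3)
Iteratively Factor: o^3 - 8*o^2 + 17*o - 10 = (o - 2)*(o^2 - 6*o + 5) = (o - 2)*(o - 1)*(o - 5)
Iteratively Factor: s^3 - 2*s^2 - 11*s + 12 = (s - 4)*(s^2 + 2*s - 3) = (s - 4)*(s - 1)*(s + 3)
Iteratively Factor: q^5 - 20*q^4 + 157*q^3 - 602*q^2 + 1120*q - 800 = (q - 5)*(q^4 - 15*q^3 + 82*q^2 - 192*q + 160) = (q - 5)*(q - 4)*(q^3 - 11*q^2 + 38*q - 40) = (q - 5)*(q - 4)*(q - 2)*(q^2 - 9*q + 20) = (q - 5)*(q - 4)^2*(q - 2)*(q - 5)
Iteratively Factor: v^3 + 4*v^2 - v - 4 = (v + 4)*(v^2 - 1) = (v - 1)*(v + 4)*(v + 1)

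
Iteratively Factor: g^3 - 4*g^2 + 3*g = (g - 1)*(g^2 - 3*g) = (g - 3)*(g - 1)*(g)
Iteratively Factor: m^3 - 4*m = (m - 2)*(m^2 + 2*m) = m*(m - 2)*(m + 2)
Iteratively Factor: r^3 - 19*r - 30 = (r - 5)*(r^2 + 5*r + 6) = (r - 5)*(r + 3)*(r + 2)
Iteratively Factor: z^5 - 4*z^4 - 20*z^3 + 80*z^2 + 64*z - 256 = (z - 4)*(z^4 - 20*z^2 + 64) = (z - 4)^2*(z^3 + 4*z^2 - 4*z - 16) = (z - 4)^2*(z + 4)*(z^2 - 4) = (z - 4)^2*(z - 2)*(z + 4)*(z + 2)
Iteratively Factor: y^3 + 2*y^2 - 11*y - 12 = (y + 1)*(y^2 + y - 12) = (y + 1)*(y + 4)*(y - 3)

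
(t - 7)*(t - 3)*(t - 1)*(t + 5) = t^4 - 6*t^3 - 24*t^2 + 134*t - 105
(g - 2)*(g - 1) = g^2 - 3*g + 2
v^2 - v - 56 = (v - 8)*(v + 7)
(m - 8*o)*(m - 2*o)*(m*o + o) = m^3*o - 10*m^2*o^2 + m^2*o + 16*m*o^3 - 10*m*o^2 + 16*o^3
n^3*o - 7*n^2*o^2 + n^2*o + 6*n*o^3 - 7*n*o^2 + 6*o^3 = (n - 6*o)*(n - o)*(n*o + o)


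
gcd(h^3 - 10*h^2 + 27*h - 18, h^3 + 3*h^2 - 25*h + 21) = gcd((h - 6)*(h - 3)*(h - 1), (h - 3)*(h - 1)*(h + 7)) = h^2 - 4*h + 3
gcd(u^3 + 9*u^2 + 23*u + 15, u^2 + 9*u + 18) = u + 3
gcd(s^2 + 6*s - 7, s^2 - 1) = s - 1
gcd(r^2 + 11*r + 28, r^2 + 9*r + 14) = r + 7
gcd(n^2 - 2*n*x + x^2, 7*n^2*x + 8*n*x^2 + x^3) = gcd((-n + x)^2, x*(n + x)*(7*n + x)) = 1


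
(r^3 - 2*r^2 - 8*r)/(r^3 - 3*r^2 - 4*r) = (r + 2)/(r + 1)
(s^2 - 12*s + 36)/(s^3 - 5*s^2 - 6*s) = (s - 6)/(s*(s + 1))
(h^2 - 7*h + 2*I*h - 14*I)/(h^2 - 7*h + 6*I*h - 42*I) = (h + 2*I)/(h + 6*I)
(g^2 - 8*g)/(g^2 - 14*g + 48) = g/(g - 6)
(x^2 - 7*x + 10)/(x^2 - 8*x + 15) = (x - 2)/(x - 3)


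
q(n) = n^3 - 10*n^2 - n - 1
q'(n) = 3*n^2 - 20*n - 1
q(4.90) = -128.35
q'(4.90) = -26.97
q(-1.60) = -29.10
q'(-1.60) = 38.68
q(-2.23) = -59.59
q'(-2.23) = 58.52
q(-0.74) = -6.14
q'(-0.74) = 15.44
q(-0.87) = -8.36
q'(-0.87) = 18.67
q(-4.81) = -338.84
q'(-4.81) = 164.61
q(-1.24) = -17.04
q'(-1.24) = 28.41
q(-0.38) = -2.12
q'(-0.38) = 7.03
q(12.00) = 275.00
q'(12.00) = 191.00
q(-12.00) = -3157.00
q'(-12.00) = 671.00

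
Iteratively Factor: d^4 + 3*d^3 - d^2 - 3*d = (d + 1)*(d^3 + 2*d^2 - 3*d) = (d - 1)*(d + 1)*(d^2 + 3*d) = d*(d - 1)*(d + 1)*(d + 3)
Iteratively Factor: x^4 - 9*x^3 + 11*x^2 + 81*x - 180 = (x - 5)*(x^3 - 4*x^2 - 9*x + 36) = (x - 5)*(x + 3)*(x^2 - 7*x + 12) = (x - 5)*(x - 3)*(x + 3)*(x - 4)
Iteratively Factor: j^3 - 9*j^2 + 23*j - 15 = (j - 1)*(j^2 - 8*j + 15) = (j - 3)*(j - 1)*(j - 5)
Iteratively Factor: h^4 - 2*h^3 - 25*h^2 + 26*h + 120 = (h - 3)*(h^3 + h^2 - 22*h - 40) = (h - 3)*(h + 2)*(h^2 - h - 20) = (h - 3)*(h + 2)*(h + 4)*(h - 5)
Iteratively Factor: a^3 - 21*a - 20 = (a + 1)*(a^2 - a - 20) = (a + 1)*(a + 4)*(a - 5)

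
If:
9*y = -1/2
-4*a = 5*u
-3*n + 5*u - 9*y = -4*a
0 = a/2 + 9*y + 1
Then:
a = -1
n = 1/6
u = 4/5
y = -1/18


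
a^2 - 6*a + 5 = (a - 5)*(a - 1)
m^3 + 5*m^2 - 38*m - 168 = (m - 6)*(m + 4)*(m + 7)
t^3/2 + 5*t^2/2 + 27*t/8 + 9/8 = (t/2 + 1/4)*(t + 3/2)*(t + 3)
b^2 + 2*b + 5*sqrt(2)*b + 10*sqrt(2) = (b + 2)*(b + 5*sqrt(2))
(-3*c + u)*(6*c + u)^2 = -108*c^3 + 9*c*u^2 + u^3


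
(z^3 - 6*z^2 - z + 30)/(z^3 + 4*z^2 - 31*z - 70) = (z - 3)/(z + 7)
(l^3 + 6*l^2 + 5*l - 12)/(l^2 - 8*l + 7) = (l^2 + 7*l + 12)/(l - 7)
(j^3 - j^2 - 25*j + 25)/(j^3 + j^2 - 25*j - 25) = (j - 1)/(j + 1)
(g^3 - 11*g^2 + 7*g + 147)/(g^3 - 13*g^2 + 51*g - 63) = (g^2 - 4*g - 21)/(g^2 - 6*g + 9)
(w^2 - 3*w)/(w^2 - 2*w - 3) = w/(w + 1)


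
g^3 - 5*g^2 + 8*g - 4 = (g - 2)^2*(g - 1)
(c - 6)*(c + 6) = c^2 - 36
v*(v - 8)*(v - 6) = v^3 - 14*v^2 + 48*v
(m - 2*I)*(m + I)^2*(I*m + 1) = I*m^4 + m^3 + 3*I*m^2 + m + 2*I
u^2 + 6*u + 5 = (u + 1)*(u + 5)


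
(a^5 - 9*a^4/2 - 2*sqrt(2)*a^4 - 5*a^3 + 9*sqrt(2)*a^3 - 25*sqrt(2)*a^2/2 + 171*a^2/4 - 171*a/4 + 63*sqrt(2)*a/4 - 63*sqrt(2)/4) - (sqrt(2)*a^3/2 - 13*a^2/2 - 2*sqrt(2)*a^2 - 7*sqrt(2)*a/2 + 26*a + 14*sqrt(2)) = a^5 - 9*a^4/2 - 2*sqrt(2)*a^4 - 5*a^3 + 17*sqrt(2)*a^3/2 - 21*sqrt(2)*a^2/2 + 197*a^2/4 - 275*a/4 + 77*sqrt(2)*a/4 - 119*sqrt(2)/4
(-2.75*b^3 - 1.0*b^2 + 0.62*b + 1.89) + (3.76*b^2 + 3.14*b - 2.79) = -2.75*b^3 + 2.76*b^2 + 3.76*b - 0.9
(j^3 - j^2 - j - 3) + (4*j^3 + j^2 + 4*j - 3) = 5*j^3 + 3*j - 6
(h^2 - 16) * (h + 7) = h^3 + 7*h^2 - 16*h - 112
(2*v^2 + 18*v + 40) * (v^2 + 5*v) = 2*v^4 + 28*v^3 + 130*v^2 + 200*v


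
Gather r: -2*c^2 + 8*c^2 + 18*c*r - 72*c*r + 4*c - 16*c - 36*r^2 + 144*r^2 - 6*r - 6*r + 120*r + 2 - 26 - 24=6*c^2 - 12*c + 108*r^2 + r*(108 - 54*c) - 48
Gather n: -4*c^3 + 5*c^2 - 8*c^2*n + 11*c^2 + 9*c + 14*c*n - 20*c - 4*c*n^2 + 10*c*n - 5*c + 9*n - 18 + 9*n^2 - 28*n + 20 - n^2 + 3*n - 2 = -4*c^3 + 16*c^2 - 16*c + n^2*(8 - 4*c) + n*(-8*c^2 + 24*c - 16)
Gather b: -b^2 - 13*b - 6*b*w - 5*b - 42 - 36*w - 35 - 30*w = -b^2 + b*(-6*w - 18) - 66*w - 77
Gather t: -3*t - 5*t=-8*t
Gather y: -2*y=-2*y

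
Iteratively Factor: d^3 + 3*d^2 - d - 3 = (d + 3)*(d^2 - 1) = (d + 1)*(d + 3)*(d - 1)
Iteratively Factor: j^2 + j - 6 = (j + 3)*(j - 2)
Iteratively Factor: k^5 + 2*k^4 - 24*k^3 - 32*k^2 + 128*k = (k - 2)*(k^4 + 4*k^3 - 16*k^2 - 64*k) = k*(k - 2)*(k^3 + 4*k^2 - 16*k - 64) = k*(k - 2)*(k + 4)*(k^2 - 16) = k*(k - 2)*(k + 4)^2*(k - 4)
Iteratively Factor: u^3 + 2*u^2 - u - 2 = (u - 1)*(u^2 + 3*u + 2) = (u - 1)*(u + 1)*(u + 2)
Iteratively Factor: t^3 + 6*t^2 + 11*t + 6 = (t + 3)*(t^2 + 3*t + 2) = (t + 1)*(t + 3)*(t + 2)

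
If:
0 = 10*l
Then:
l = 0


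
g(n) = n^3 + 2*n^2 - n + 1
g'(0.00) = -1.00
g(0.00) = 1.00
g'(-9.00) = 206.00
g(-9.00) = -557.00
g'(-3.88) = 28.64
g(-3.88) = -23.42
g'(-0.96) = -2.08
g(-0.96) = 2.92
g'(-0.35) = -2.03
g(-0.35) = 1.55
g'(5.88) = 126.24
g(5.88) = 267.57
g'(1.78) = 15.63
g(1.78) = 11.20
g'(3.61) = 52.54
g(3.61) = 70.50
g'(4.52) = 78.37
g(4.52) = 129.69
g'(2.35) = 24.97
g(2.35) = 22.67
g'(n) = 3*n^2 + 4*n - 1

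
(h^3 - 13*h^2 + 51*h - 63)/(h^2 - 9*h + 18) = (h^2 - 10*h + 21)/(h - 6)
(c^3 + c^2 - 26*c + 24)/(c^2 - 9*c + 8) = (c^2 + 2*c - 24)/(c - 8)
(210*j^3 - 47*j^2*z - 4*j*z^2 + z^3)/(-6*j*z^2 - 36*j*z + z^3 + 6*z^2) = (-35*j^2 + 2*j*z + z^2)/(z*(z + 6))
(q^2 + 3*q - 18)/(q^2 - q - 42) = (q - 3)/(q - 7)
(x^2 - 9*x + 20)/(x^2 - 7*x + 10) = (x - 4)/(x - 2)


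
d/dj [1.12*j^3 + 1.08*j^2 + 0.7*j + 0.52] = 3.36*j^2 + 2.16*j + 0.7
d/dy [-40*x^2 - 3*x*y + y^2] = -3*x + 2*y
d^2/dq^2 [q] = 0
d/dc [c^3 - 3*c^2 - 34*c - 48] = 3*c^2 - 6*c - 34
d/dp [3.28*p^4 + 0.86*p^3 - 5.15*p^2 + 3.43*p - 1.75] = 13.12*p^3 + 2.58*p^2 - 10.3*p + 3.43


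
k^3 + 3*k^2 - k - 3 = (k - 1)*(k + 1)*(k + 3)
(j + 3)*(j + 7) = j^2 + 10*j + 21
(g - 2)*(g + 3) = g^2 + g - 6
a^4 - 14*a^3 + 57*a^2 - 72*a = a*(a - 8)*(a - 3)^2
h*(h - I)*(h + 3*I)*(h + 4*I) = h^4 + 6*I*h^3 - 5*h^2 + 12*I*h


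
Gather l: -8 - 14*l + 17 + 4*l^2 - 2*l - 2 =4*l^2 - 16*l + 7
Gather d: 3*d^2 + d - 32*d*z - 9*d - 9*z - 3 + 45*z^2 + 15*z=3*d^2 + d*(-32*z - 8) + 45*z^2 + 6*z - 3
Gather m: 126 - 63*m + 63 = 189 - 63*m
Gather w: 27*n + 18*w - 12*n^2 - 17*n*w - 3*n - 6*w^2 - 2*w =-12*n^2 + 24*n - 6*w^2 + w*(16 - 17*n)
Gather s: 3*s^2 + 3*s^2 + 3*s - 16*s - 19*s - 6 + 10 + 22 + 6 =6*s^2 - 32*s + 32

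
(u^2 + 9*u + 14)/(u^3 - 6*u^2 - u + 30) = (u + 7)/(u^2 - 8*u + 15)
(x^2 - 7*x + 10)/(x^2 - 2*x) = (x - 5)/x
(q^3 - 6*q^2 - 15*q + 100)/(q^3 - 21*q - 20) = (q - 5)/(q + 1)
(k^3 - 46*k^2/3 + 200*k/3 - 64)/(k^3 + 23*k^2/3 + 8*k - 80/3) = (k^2 - 14*k + 48)/(k^2 + 9*k + 20)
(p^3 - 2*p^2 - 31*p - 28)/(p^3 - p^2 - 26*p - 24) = (p - 7)/(p - 6)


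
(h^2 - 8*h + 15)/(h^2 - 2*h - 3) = (h - 5)/(h + 1)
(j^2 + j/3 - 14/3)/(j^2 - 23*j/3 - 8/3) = (-3*j^2 - j + 14)/(-3*j^2 + 23*j + 8)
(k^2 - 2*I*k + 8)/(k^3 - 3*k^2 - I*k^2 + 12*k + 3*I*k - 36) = (k + 2*I)/(k^2 + 3*k*(-1 + I) - 9*I)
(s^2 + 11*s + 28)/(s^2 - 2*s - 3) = (s^2 + 11*s + 28)/(s^2 - 2*s - 3)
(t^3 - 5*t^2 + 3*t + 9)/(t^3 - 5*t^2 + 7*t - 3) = (t^2 - 2*t - 3)/(t^2 - 2*t + 1)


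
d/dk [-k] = -1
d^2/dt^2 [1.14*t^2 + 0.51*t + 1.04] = 2.28000000000000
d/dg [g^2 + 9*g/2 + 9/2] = 2*g + 9/2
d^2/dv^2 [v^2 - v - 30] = 2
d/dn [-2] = 0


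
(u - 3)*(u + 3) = u^2 - 9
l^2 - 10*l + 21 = (l - 7)*(l - 3)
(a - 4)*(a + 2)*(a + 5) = a^3 + 3*a^2 - 18*a - 40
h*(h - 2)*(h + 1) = h^3 - h^2 - 2*h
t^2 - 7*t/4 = t*(t - 7/4)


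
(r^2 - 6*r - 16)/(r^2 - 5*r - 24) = (r + 2)/(r + 3)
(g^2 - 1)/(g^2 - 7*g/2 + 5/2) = 2*(g + 1)/(2*g - 5)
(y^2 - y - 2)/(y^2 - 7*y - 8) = (y - 2)/(y - 8)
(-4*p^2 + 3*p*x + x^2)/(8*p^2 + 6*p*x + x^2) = (-p + x)/(2*p + x)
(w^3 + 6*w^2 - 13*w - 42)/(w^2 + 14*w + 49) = (w^2 - w - 6)/(w + 7)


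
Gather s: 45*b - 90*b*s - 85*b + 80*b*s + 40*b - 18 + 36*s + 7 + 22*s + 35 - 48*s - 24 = s*(10 - 10*b)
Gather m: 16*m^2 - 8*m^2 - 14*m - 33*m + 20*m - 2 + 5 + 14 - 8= 8*m^2 - 27*m + 9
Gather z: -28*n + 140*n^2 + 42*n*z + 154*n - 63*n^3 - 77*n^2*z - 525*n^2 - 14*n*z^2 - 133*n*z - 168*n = -63*n^3 - 385*n^2 - 14*n*z^2 - 42*n + z*(-77*n^2 - 91*n)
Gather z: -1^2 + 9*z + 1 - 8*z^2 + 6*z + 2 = -8*z^2 + 15*z + 2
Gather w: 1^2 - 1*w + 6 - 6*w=7 - 7*w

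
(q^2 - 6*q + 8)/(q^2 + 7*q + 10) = (q^2 - 6*q + 8)/(q^2 + 7*q + 10)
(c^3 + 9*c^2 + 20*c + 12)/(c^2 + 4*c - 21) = (c^3 + 9*c^2 + 20*c + 12)/(c^2 + 4*c - 21)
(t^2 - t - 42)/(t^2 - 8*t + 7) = (t + 6)/(t - 1)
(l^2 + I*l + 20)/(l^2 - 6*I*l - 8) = (l + 5*I)/(l - 2*I)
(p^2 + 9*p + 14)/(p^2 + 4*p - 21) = (p + 2)/(p - 3)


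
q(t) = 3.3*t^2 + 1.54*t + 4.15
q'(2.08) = 15.27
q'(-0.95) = -4.73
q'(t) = 6.6*t + 1.54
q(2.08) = 21.63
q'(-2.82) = -17.07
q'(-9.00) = -57.86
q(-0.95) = 5.67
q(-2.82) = 26.05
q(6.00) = 132.19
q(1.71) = 16.43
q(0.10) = 4.34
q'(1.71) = 12.83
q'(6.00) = 41.14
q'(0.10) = 2.20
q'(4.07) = 28.40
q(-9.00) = 257.59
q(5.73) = 121.32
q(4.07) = 65.08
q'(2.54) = 18.30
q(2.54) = 29.35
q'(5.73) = 39.36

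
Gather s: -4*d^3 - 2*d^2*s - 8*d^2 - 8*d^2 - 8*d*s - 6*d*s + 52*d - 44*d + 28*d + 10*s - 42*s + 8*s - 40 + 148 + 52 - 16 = -4*d^3 - 16*d^2 + 36*d + s*(-2*d^2 - 14*d - 24) + 144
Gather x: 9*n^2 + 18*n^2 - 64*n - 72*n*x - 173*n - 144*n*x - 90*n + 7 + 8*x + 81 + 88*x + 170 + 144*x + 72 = 27*n^2 - 327*n + x*(240 - 216*n) + 330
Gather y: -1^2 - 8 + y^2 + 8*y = y^2 + 8*y - 9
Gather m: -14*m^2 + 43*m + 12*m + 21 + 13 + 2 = -14*m^2 + 55*m + 36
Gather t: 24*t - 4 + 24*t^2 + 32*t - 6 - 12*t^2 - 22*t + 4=12*t^2 + 34*t - 6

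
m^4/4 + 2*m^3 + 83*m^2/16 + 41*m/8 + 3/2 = (m/4 + 1)*(m + 1/2)*(m + 3/2)*(m + 2)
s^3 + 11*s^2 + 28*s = s*(s + 4)*(s + 7)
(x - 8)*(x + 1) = x^2 - 7*x - 8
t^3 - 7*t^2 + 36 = (t - 6)*(t - 3)*(t + 2)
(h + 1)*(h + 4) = h^2 + 5*h + 4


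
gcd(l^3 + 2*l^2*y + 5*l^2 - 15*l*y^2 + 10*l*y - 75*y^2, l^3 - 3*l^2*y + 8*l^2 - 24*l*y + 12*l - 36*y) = -l + 3*y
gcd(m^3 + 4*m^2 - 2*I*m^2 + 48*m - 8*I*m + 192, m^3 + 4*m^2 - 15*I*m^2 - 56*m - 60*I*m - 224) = m^2 + m*(4 - 8*I) - 32*I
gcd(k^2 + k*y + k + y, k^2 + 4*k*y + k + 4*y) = k + 1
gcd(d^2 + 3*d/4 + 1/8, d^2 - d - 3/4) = d + 1/2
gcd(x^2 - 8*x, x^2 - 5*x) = x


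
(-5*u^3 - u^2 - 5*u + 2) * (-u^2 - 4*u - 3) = 5*u^5 + 21*u^4 + 24*u^3 + 21*u^2 + 7*u - 6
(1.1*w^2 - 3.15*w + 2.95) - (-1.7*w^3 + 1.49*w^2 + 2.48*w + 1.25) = 1.7*w^3 - 0.39*w^2 - 5.63*w + 1.7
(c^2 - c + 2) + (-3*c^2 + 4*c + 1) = -2*c^2 + 3*c + 3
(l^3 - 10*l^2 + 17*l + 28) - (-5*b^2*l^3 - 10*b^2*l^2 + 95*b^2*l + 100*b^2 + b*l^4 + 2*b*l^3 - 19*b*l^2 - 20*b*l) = 5*b^2*l^3 + 10*b^2*l^2 - 95*b^2*l - 100*b^2 - b*l^4 - 2*b*l^3 + 19*b*l^2 + 20*b*l + l^3 - 10*l^2 + 17*l + 28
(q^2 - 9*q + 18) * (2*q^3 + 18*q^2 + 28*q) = 2*q^5 - 98*q^3 + 72*q^2 + 504*q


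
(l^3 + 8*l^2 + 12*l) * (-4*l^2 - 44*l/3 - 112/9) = -4*l^5 - 140*l^4/3 - 1600*l^3/9 - 2480*l^2/9 - 448*l/3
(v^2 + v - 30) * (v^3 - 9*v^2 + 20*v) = v^5 - 8*v^4 - 19*v^3 + 290*v^2 - 600*v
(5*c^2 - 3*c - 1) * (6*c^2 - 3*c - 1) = 30*c^4 - 33*c^3 - 2*c^2 + 6*c + 1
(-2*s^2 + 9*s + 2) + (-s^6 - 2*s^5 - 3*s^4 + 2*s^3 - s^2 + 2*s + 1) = -s^6 - 2*s^5 - 3*s^4 + 2*s^3 - 3*s^2 + 11*s + 3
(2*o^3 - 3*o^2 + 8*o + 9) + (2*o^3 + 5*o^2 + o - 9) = 4*o^3 + 2*o^2 + 9*o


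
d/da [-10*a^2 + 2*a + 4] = 2 - 20*a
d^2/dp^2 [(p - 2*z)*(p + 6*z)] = 2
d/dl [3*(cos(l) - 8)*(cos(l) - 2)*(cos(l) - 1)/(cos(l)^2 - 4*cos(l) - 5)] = 3*(-cos(l)^4 + 8*cos(l)^3 - 3*cos(l)^2 - 142*cos(l) + 194)*sin(l)/((cos(l) - 5)^2*(cos(l) + 1)^2)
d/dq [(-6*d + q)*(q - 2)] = -6*d + 2*q - 2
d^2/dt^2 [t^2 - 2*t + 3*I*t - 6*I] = 2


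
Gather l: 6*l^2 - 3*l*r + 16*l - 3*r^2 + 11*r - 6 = 6*l^2 + l*(16 - 3*r) - 3*r^2 + 11*r - 6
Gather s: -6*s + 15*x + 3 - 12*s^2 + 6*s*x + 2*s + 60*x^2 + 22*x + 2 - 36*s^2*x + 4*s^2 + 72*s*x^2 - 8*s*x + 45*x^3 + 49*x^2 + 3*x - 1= s^2*(-36*x - 8) + s*(72*x^2 - 2*x - 4) + 45*x^3 + 109*x^2 + 40*x + 4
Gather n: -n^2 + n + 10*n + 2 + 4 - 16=-n^2 + 11*n - 10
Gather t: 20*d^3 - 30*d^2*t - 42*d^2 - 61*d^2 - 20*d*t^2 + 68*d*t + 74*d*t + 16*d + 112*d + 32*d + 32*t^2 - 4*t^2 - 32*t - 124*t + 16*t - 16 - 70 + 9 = 20*d^3 - 103*d^2 + 160*d + t^2*(28 - 20*d) + t*(-30*d^2 + 142*d - 140) - 77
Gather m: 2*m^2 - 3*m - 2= 2*m^2 - 3*m - 2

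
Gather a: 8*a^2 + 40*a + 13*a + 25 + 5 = 8*a^2 + 53*a + 30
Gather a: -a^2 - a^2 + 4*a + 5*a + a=-2*a^2 + 10*a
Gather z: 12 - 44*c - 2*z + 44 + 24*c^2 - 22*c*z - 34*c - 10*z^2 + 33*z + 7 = 24*c^2 - 78*c - 10*z^2 + z*(31 - 22*c) + 63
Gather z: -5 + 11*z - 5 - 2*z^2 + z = -2*z^2 + 12*z - 10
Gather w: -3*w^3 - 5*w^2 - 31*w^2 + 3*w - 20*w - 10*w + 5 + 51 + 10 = -3*w^3 - 36*w^2 - 27*w + 66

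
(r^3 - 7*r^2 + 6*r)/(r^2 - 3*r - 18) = r*(r - 1)/(r + 3)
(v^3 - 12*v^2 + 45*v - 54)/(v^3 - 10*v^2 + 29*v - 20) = (v^3 - 12*v^2 + 45*v - 54)/(v^3 - 10*v^2 + 29*v - 20)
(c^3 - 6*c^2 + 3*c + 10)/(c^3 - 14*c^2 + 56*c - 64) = (c^2 - 4*c - 5)/(c^2 - 12*c + 32)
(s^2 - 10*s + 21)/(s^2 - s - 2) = (-s^2 + 10*s - 21)/(-s^2 + s + 2)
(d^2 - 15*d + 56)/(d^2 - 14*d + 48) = (d - 7)/(d - 6)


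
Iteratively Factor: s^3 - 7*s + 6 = (s - 1)*(s^2 + s - 6) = (s - 2)*(s - 1)*(s + 3)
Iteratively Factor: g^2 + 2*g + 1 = (g + 1)*(g + 1)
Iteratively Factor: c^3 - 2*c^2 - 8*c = (c)*(c^2 - 2*c - 8) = c*(c + 2)*(c - 4)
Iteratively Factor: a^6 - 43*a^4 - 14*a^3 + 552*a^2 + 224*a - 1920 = (a + 4)*(a^5 - 4*a^4 - 27*a^3 + 94*a^2 + 176*a - 480) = (a - 4)*(a + 4)*(a^4 - 27*a^2 - 14*a + 120) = (a - 4)*(a - 2)*(a + 4)*(a^3 + 2*a^2 - 23*a - 60) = (a - 5)*(a - 4)*(a - 2)*(a + 4)*(a^2 + 7*a + 12) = (a - 5)*(a - 4)*(a - 2)*(a + 4)^2*(a + 3)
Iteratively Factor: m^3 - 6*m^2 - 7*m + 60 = (m - 4)*(m^2 - 2*m - 15) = (m - 4)*(m + 3)*(m - 5)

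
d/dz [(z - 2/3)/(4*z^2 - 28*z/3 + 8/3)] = (-9*z^2 + 12*z - 8)/(4*(9*z^4 - 42*z^3 + 61*z^2 - 28*z + 4))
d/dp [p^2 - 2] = 2*p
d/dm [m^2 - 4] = 2*m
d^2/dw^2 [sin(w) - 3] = -sin(w)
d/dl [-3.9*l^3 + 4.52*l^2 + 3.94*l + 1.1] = -11.7*l^2 + 9.04*l + 3.94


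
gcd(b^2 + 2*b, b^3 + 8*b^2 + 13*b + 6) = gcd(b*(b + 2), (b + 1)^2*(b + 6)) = 1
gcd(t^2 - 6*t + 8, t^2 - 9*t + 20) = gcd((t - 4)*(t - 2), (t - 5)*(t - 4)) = t - 4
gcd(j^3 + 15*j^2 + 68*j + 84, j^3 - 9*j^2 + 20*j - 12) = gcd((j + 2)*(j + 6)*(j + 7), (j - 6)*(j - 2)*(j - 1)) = 1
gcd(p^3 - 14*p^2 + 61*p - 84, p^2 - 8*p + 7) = p - 7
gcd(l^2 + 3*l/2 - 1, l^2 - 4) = l + 2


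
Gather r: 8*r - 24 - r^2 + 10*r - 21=-r^2 + 18*r - 45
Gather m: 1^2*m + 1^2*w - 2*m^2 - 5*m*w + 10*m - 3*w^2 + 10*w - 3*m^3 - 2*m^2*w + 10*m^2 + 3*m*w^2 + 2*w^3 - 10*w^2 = -3*m^3 + m^2*(8 - 2*w) + m*(3*w^2 - 5*w + 11) + 2*w^3 - 13*w^2 + 11*w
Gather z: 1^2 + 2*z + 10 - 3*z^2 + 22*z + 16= -3*z^2 + 24*z + 27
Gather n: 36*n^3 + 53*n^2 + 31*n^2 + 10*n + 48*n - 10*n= 36*n^3 + 84*n^2 + 48*n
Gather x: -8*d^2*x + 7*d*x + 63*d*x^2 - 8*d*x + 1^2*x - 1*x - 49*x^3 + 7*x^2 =-49*x^3 + x^2*(63*d + 7) + x*(-8*d^2 - d)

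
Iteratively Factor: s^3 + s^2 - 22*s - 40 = (s + 4)*(s^2 - 3*s - 10) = (s - 5)*(s + 4)*(s + 2)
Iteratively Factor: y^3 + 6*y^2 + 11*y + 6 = (y + 1)*(y^2 + 5*y + 6) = (y + 1)*(y + 2)*(y + 3)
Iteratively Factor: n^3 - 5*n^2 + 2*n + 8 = (n - 4)*(n^2 - n - 2) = (n - 4)*(n - 2)*(n + 1)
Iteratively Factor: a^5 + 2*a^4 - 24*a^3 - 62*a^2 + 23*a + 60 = (a - 5)*(a^4 + 7*a^3 + 11*a^2 - 7*a - 12) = (a - 5)*(a - 1)*(a^3 + 8*a^2 + 19*a + 12) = (a - 5)*(a - 1)*(a + 3)*(a^2 + 5*a + 4) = (a - 5)*(a - 1)*(a + 1)*(a + 3)*(a + 4)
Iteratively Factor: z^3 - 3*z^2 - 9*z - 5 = (z + 1)*(z^2 - 4*z - 5) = (z + 1)^2*(z - 5)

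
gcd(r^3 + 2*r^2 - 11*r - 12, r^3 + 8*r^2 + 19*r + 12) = r^2 + 5*r + 4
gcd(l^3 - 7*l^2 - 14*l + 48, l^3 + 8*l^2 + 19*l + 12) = l + 3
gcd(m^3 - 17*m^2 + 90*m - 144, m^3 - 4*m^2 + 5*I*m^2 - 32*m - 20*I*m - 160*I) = m - 8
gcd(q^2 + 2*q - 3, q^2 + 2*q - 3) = q^2 + 2*q - 3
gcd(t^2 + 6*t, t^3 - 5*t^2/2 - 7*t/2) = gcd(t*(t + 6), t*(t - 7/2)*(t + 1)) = t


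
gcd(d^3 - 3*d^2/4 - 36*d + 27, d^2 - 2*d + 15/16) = d - 3/4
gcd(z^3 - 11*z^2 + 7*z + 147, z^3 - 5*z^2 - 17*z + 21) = z^2 - 4*z - 21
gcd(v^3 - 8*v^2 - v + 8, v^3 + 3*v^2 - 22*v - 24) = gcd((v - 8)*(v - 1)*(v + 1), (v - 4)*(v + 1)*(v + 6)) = v + 1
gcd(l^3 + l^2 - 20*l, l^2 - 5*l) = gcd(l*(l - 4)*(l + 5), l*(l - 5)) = l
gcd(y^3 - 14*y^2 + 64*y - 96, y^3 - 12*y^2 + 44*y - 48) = y^2 - 10*y + 24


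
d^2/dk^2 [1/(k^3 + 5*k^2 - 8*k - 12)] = 2*(-(3*k + 5)*(k^3 + 5*k^2 - 8*k - 12) + (3*k^2 + 10*k - 8)^2)/(k^3 + 5*k^2 - 8*k - 12)^3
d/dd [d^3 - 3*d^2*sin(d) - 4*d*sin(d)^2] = -3*d^2*cos(d) + 3*d^2 - 6*d*sin(d) - 4*d*sin(2*d) - 4*sin(d)^2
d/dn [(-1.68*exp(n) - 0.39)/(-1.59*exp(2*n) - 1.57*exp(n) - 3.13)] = (-2.6712*exp(2*n) - 1.2402*exp(n) + 4.6461)*exp(n)/(2.5281*exp(4*n) + 4.9926*exp(3*n) + 12.4183*exp(2*n) + 9.8282*exp(n) + 9.7969)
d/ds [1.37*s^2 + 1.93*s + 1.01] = 2.74*s + 1.93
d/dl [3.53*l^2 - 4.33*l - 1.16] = 7.06*l - 4.33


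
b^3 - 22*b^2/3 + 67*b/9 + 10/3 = (b - 6)*(b - 5/3)*(b + 1/3)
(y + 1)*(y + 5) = y^2 + 6*y + 5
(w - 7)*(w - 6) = w^2 - 13*w + 42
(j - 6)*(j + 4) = j^2 - 2*j - 24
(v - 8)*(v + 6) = v^2 - 2*v - 48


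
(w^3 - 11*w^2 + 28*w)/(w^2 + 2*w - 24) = w*(w - 7)/(w + 6)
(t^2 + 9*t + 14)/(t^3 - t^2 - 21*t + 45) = (t^2 + 9*t + 14)/(t^3 - t^2 - 21*t + 45)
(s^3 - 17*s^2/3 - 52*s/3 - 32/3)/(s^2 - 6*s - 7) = (3*s^2 - 20*s - 32)/(3*(s - 7))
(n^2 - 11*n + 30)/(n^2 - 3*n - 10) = (n - 6)/(n + 2)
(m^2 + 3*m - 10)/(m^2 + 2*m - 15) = (m - 2)/(m - 3)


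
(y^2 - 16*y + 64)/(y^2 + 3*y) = (y^2 - 16*y + 64)/(y*(y + 3))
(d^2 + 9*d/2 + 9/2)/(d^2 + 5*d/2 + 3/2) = (d + 3)/(d + 1)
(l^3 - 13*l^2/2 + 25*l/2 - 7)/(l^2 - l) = l - 11/2 + 7/l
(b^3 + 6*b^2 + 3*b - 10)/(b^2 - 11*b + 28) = (b^3 + 6*b^2 + 3*b - 10)/(b^2 - 11*b + 28)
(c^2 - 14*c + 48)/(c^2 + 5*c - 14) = (c^2 - 14*c + 48)/(c^2 + 5*c - 14)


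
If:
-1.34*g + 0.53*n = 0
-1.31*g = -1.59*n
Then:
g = 0.00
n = 0.00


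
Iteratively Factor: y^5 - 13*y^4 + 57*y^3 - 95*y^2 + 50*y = (y - 2)*(y^4 - 11*y^3 + 35*y^2 - 25*y) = y*(y - 2)*(y^3 - 11*y^2 + 35*y - 25) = y*(y - 2)*(y - 1)*(y^2 - 10*y + 25) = y*(y - 5)*(y - 2)*(y - 1)*(y - 5)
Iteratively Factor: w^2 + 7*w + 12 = (w + 4)*(w + 3)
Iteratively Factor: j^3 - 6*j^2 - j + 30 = (j - 3)*(j^2 - 3*j - 10) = (j - 5)*(j - 3)*(j + 2)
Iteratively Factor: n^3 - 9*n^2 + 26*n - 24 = (n - 3)*(n^2 - 6*n + 8) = (n - 4)*(n - 3)*(n - 2)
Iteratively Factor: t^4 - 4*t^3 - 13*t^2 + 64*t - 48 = (t - 1)*(t^3 - 3*t^2 - 16*t + 48) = (t - 1)*(t + 4)*(t^2 - 7*t + 12) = (t - 3)*(t - 1)*(t + 4)*(t - 4)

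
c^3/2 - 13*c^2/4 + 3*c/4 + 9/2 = (c/2 + 1/2)*(c - 6)*(c - 3/2)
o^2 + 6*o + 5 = (o + 1)*(o + 5)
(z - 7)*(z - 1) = z^2 - 8*z + 7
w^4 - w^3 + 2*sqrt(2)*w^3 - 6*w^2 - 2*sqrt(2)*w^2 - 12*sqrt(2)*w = w*(w - 3)*(w + 2)*(w + 2*sqrt(2))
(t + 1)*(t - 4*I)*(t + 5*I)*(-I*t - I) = -I*t^4 + t^3 - 2*I*t^3 + 2*t^2 - 21*I*t^2 + t - 40*I*t - 20*I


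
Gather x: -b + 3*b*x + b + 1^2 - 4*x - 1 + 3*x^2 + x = 3*x^2 + x*(3*b - 3)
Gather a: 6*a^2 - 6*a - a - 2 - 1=6*a^2 - 7*a - 3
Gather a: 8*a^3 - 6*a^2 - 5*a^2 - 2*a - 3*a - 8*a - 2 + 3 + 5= 8*a^3 - 11*a^2 - 13*a + 6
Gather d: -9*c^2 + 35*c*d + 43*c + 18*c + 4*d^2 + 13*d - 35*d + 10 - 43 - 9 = -9*c^2 + 61*c + 4*d^2 + d*(35*c - 22) - 42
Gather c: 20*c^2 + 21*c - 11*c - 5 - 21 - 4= 20*c^2 + 10*c - 30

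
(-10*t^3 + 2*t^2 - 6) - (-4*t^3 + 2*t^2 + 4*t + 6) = -6*t^3 - 4*t - 12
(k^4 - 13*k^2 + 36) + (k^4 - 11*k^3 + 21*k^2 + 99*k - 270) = 2*k^4 - 11*k^3 + 8*k^2 + 99*k - 234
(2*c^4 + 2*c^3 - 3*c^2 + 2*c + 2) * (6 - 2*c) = -4*c^5 + 8*c^4 + 18*c^3 - 22*c^2 + 8*c + 12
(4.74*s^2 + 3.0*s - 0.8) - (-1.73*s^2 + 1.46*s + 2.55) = 6.47*s^2 + 1.54*s - 3.35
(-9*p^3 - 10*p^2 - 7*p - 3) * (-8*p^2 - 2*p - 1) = 72*p^5 + 98*p^4 + 85*p^3 + 48*p^2 + 13*p + 3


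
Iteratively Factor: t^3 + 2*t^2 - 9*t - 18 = (t + 3)*(t^2 - t - 6) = (t + 2)*(t + 3)*(t - 3)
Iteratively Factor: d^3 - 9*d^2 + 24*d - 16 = (d - 1)*(d^2 - 8*d + 16) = (d - 4)*(d - 1)*(d - 4)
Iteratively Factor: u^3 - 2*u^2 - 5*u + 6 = (u - 3)*(u^2 + u - 2) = (u - 3)*(u + 2)*(u - 1)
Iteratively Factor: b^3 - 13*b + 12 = (b + 4)*(b^2 - 4*b + 3) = (b - 3)*(b + 4)*(b - 1)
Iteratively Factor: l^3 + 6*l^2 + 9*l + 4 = (l + 1)*(l^2 + 5*l + 4) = (l + 1)^2*(l + 4)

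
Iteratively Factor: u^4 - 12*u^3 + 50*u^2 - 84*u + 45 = (u - 3)*(u^3 - 9*u^2 + 23*u - 15) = (u - 3)*(u - 1)*(u^2 - 8*u + 15) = (u - 3)^2*(u - 1)*(u - 5)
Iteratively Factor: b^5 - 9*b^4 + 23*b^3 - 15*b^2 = (b - 3)*(b^4 - 6*b^3 + 5*b^2) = b*(b - 3)*(b^3 - 6*b^2 + 5*b) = b^2*(b - 3)*(b^2 - 6*b + 5) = b^2*(b - 5)*(b - 3)*(b - 1)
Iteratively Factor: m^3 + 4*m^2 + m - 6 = (m - 1)*(m^2 + 5*m + 6) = (m - 1)*(m + 3)*(m + 2)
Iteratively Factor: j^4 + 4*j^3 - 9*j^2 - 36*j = (j + 3)*(j^3 + j^2 - 12*j) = (j - 3)*(j + 3)*(j^2 + 4*j) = (j - 3)*(j + 3)*(j + 4)*(j)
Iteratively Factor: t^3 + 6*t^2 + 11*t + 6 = (t + 2)*(t^2 + 4*t + 3) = (t + 1)*(t + 2)*(t + 3)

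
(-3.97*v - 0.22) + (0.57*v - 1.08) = -3.4*v - 1.3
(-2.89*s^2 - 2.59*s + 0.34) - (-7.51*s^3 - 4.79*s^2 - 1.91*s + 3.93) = 7.51*s^3 + 1.9*s^2 - 0.68*s - 3.59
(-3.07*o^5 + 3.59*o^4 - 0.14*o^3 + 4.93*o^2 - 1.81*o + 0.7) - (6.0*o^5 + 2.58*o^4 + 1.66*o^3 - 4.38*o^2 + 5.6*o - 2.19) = -9.07*o^5 + 1.01*o^4 - 1.8*o^3 + 9.31*o^2 - 7.41*o + 2.89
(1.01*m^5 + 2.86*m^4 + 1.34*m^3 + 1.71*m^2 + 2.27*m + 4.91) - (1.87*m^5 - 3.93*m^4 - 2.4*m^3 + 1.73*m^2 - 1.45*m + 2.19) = -0.86*m^5 + 6.79*m^4 + 3.74*m^3 - 0.02*m^2 + 3.72*m + 2.72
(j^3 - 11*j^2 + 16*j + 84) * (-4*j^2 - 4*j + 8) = -4*j^5 + 40*j^4 - 12*j^3 - 488*j^2 - 208*j + 672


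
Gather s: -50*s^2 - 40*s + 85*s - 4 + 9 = -50*s^2 + 45*s + 5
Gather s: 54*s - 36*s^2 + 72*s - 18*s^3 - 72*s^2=-18*s^3 - 108*s^2 + 126*s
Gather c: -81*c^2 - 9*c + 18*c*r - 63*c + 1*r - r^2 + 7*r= -81*c^2 + c*(18*r - 72) - r^2 + 8*r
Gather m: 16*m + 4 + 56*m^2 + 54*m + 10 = 56*m^2 + 70*m + 14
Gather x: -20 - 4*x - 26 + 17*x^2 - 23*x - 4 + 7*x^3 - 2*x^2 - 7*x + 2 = 7*x^3 + 15*x^2 - 34*x - 48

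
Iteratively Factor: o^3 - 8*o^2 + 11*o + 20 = (o + 1)*(o^2 - 9*o + 20) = (o - 4)*(o + 1)*(o - 5)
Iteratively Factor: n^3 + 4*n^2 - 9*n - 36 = (n + 3)*(n^2 + n - 12) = (n + 3)*(n + 4)*(n - 3)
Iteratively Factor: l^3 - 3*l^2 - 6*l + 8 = (l - 1)*(l^2 - 2*l - 8) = (l - 4)*(l - 1)*(l + 2)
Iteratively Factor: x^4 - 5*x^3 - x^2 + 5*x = (x - 1)*(x^3 - 4*x^2 - 5*x) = (x - 1)*(x + 1)*(x^2 - 5*x) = x*(x - 1)*(x + 1)*(x - 5)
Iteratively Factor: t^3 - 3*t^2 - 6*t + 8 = (t + 2)*(t^2 - 5*t + 4) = (t - 4)*(t + 2)*(t - 1)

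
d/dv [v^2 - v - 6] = 2*v - 1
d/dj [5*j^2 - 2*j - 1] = 10*j - 2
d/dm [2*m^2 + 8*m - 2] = 4*m + 8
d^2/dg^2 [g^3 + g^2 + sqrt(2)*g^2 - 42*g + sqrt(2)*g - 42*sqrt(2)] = 6*g + 2 + 2*sqrt(2)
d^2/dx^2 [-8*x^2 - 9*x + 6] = -16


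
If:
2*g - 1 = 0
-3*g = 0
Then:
No Solution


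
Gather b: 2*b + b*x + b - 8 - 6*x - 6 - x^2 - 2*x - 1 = b*(x + 3) - x^2 - 8*x - 15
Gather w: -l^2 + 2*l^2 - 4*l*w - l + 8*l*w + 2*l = l^2 + 4*l*w + l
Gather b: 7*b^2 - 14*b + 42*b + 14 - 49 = 7*b^2 + 28*b - 35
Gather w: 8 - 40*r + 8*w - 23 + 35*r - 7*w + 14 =-5*r + w - 1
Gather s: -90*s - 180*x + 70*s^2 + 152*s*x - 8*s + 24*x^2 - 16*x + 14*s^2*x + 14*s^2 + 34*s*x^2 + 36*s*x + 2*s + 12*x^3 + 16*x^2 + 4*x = s^2*(14*x + 84) + s*(34*x^2 + 188*x - 96) + 12*x^3 + 40*x^2 - 192*x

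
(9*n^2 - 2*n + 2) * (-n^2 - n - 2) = -9*n^4 - 7*n^3 - 18*n^2 + 2*n - 4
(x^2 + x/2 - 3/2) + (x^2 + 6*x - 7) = 2*x^2 + 13*x/2 - 17/2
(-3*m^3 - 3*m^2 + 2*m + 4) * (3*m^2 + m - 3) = -9*m^5 - 12*m^4 + 12*m^3 + 23*m^2 - 2*m - 12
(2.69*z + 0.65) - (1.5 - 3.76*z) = 6.45*z - 0.85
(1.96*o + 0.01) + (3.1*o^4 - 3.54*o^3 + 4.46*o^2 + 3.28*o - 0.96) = 3.1*o^4 - 3.54*o^3 + 4.46*o^2 + 5.24*o - 0.95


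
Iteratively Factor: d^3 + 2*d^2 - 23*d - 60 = (d - 5)*(d^2 + 7*d + 12) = (d - 5)*(d + 3)*(d + 4)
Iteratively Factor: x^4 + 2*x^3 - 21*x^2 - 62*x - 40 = (x + 2)*(x^3 - 21*x - 20) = (x + 1)*(x + 2)*(x^2 - x - 20) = (x - 5)*(x + 1)*(x + 2)*(x + 4)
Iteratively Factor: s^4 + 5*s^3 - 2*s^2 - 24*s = (s + 4)*(s^3 + s^2 - 6*s) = s*(s + 4)*(s^2 + s - 6) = s*(s - 2)*(s + 4)*(s + 3)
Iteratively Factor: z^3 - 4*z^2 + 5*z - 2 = (z - 2)*(z^2 - 2*z + 1) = (z - 2)*(z - 1)*(z - 1)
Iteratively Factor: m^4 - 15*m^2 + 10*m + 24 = (m + 4)*(m^3 - 4*m^2 + m + 6) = (m - 3)*(m + 4)*(m^2 - m - 2) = (m - 3)*(m + 1)*(m + 4)*(m - 2)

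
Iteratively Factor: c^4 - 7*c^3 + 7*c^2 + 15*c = (c)*(c^3 - 7*c^2 + 7*c + 15) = c*(c - 5)*(c^2 - 2*c - 3) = c*(c - 5)*(c - 3)*(c + 1)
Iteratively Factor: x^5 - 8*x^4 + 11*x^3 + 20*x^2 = (x - 4)*(x^4 - 4*x^3 - 5*x^2) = (x - 5)*(x - 4)*(x^3 + x^2) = x*(x - 5)*(x - 4)*(x^2 + x) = x^2*(x - 5)*(x - 4)*(x + 1)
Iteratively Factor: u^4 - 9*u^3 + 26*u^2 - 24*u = (u - 3)*(u^3 - 6*u^2 + 8*u) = (u - 3)*(u - 2)*(u^2 - 4*u) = (u - 4)*(u - 3)*(u - 2)*(u)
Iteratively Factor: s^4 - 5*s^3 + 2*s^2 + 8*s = (s - 2)*(s^3 - 3*s^2 - 4*s) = s*(s - 2)*(s^2 - 3*s - 4) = s*(s - 2)*(s + 1)*(s - 4)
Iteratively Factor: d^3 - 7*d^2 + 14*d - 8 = (d - 1)*(d^2 - 6*d + 8) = (d - 2)*(d - 1)*(d - 4)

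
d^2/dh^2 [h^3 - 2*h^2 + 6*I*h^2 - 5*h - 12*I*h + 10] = 6*h - 4 + 12*I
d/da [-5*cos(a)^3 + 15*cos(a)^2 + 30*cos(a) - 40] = 15*(cos(a)^2 - 2*cos(a) - 2)*sin(a)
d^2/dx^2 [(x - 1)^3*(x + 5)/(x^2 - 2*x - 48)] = 2*(x^6 - 6*x^5 - 132*x^4 + 862*x^3 + 12657*x^2 + 15870*x - 29252)/(x^6 - 6*x^5 - 132*x^4 + 568*x^3 + 6336*x^2 - 13824*x - 110592)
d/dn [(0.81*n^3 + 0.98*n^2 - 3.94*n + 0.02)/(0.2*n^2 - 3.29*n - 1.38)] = (0.162*n^4 - 5.3298*n^3 - 5.7896*n^2 - 2.7128*n + 5.503)/(0.04*n^4 - 1.316*n^3 + 10.2721*n^2 + 9.0804*n + 1.9044)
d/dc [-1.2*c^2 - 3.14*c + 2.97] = -2.4*c - 3.14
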